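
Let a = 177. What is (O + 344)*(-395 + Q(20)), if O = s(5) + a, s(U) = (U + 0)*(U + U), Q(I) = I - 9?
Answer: -219264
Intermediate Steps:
Q(I) = -9 + I
s(U) = 2*U**2 (s(U) = U*(2*U) = 2*U**2)
O = 227 (O = 2*5**2 + 177 = 2*25 + 177 = 50 + 177 = 227)
(O + 344)*(-395 + Q(20)) = (227 + 344)*(-395 + (-9 + 20)) = 571*(-395 + 11) = 571*(-384) = -219264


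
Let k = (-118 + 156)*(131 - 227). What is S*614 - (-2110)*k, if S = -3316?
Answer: -9733304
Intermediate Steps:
k = -3648 (k = 38*(-96) = -3648)
S*614 - (-2110)*k = -3316*614 - (-2110)*(-3648) = -2036024 - 1*7697280 = -2036024 - 7697280 = -9733304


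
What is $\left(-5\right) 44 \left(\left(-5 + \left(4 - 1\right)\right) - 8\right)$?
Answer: $2200$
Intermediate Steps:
$\left(-5\right) 44 \left(\left(-5 + \left(4 - 1\right)\right) - 8\right) = - 220 \left(\left(-5 + \left(4 - 1\right)\right) - 8\right) = - 220 \left(\left(-5 + 3\right) - 8\right) = - 220 \left(-2 - 8\right) = \left(-220\right) \left(-10\right) = 2200$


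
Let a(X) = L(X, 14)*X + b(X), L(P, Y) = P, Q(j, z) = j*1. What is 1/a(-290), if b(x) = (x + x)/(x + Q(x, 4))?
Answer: 1/84101 ≈ 1.1890e-5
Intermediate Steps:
Q(j, z) = j
b(x) = 1 (b(x) = (x + x)/(x + x) = (2*x)/((2*x)) = (2*x)*(1/(2*x)) = 1)
a(X) = 1 + X**2 (a(X) = X*X + 1 = X**2 + 1 = 1 + X**2)
1/a(-290) = 1/(1 + (-290)**2) = 1/(1 + 84100) = 1/84101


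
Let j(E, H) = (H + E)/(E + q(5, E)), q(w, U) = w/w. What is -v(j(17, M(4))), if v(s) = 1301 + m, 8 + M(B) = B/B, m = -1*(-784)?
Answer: -2085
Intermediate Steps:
q(w, U) = 1
m = 784
M(B) = -7 (M(B) = -8 + B/B = -8 + 1 = -7)
j(E, H) = (E + H)/(1 + E) (j(E, H) = (H + E)/(E + 1) = (E + H)/(1 + E))
v(s) = 2085 (v(s) = 1301 + 784 = 2085)
-v(j(17, M(4))) = -1*2085 = -2085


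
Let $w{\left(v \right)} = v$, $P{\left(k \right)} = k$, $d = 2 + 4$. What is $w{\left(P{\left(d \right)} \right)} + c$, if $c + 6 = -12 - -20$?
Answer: $8$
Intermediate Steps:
$d = 6$
$c = 2$ ($c = -6 - -8 = -6 + \left(-12 + 20\right) = -6 + 8 = 2$)
$w{\left(P{\left(d \right)} \right)} + c = 6 + 2 = 8$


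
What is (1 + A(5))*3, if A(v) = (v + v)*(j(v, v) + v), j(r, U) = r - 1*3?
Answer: 213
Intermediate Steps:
j(r, U) = -3 + r (j(r, U) = r - 3 = -3 + r)
A(v) = 2*v*(-3 + 2*v) (A(v) = (v + v)*((-3 + v) + v) = (2*v)*(-3 + 2*v) = 2*v*(-3 + 2*v))
(1 + A(5))*3 = (1 + 2*5*(-3 + 2*5))*3 = (1 + 2*5*(-3 + 10))*3 = (1 + 2*5*7)*3 = (1 + 70)*3 = 71*3 = 213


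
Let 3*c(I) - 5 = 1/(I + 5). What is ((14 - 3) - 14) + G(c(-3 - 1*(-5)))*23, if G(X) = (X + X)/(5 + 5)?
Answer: 171/35 ≈ 4.8857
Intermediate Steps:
c(I) = 5/3 + 1/(3*(5 + I)) (c(I) = 5/3 + 1/(3*(I + 5)) = 5/3 + 1/(3*(5 + I)))
G(X) = X/5 (G(X) = (2*X)/10 = (2*X)*(1/10) = X/5)
((14 - 3) - 14) + G(c(-3 - 1*(-5)))*23 = ((14 - 3) - 14) + (((26 + 5*(-3 - 1*(-5)))/(3*(5 + (-3 - 1*(-5)))))/5)*23 = (11 - 14) + (((26 + 5*(-3 + 5))/(3*(5 + (-3 + 5))))/5)*23 = -3 + (((26 + 5*2)/(3*(5 + 2)))/5)*23 = -3 + (((1/3)*(26 + 10)/7)/5)*23 = -3 + (((1/3)*(1/7)*36)/5)*23 = -3 + ((1/5)*(12/7))*23 = -3 + (12/35)*23 = -3 + 276/35 = 171/35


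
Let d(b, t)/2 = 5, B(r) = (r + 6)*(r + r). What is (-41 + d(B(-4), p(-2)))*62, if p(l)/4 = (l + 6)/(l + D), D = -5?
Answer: -1922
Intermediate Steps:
p(l) = 4*(6 + l)/(-5 + l) (p(l) = 4*((l + 6)/(l - 5)) = 4*((6 + l)/(-5 + l)) = 4*(6 + l)/(-5 + l))
B(r) = 2*r*(6 + r) (B(r) = (6 + r)*(2*r) = 2*r*(6 + r))
d(b, t) = 10 (d(b, t) = 2*5 = 10)
(-41 + d(B(-4), p(-2)))*62 = (-41 + 10)*62 = -31*62 = -1922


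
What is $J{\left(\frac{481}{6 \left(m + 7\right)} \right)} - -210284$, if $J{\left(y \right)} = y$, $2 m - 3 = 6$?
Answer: $\frac{14510077}{69} \approx 2.1029 \cdot 10^{5}$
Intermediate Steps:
$m = \frac{9}{2}$ ($m = \frac{3}{2} + \frac{1}{2} \cdot 6 = \frac{3}{2} + 3 = \frac{9}{2} \approx 4.5$)
$J{\left(\frac{481}{6 \left(m + 7\right)} \right)} - -210284 = \frac{481}{6 \left(\frac{9}{2} + 7\right)} - -210284 = \frac{481}{6 \cdot \frac{23}{2}} + 210284 = \frac{481}{69} + 210284 = \frac{14510077}{69}$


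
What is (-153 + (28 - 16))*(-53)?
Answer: 7473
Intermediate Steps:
(-153 + (28 - 16))*(-53) = (-153 + 12)*(-53) = -141*(-53) = 7473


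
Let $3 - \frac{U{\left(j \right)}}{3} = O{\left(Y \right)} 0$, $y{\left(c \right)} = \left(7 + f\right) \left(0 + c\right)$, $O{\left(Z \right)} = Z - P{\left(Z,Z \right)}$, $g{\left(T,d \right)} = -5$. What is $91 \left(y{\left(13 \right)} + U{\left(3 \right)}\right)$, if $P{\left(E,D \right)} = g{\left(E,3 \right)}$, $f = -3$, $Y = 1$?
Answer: $5551$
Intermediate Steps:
$P{\left(E,D \right)} = -5$
$O{\left(Z \right)} = 5 + Z$ ($O{\left(Z \right)} = Z - -5 = Z + 5 = 5 + Z$)
$y{\left(c \right)} = 4 c$ ($y{\left(c \right)} = \left(7 - 3\right) \left(0 + c\right) = 4 c$)
$U{\left(j \right)} = 9$ ($U{\left(j \right)} = 9 - 3 \left(5 + 1\right) 0 = 9 - 3 \cdot 6 \cdot 0 = 9 - 0 = 9 + 0 = 9$)
$91 \left(y{\left(13 \right)} + U{\left(3 \right)}\right) = 91 \left(4 \cdot 13 + 9\right) = 91 \left(52 + 9\right) = 91 \cdot 61 = 5551$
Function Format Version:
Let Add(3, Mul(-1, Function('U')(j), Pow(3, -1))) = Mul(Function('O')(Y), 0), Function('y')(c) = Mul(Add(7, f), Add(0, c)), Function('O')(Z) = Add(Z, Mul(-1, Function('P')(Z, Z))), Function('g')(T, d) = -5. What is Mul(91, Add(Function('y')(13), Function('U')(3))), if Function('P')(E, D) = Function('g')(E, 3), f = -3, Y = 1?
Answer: 5551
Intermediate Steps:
Function('P')(E, D) = -5
Function('O')(Z) = Add(5, Z) (Function('O')(Z) = Add(Z, Mul(-1, -5)) = Add(Z, 5) = Add(5, Z))
Function('y')(c) = Mul(4, c) (Function('y')(c) = Mul(Add(7, -3), Add(0, c)) = Mul(4, c))
Function('U')(j) = 9 (Function('U')(j) = Add(9, Mul(-3, Mul(Add(5, 1), 0))) = Add(9, Mul(-3, Mul(6, 0))) = Add(9, Mul(-3, 0)) = Add(9, 0) = 9)
Mul(91, Add(Function('y')(13), Function('U')(3))) = Mul(91, Add(Mul(4, 13), 9)) = Mul(91, Add(52, 9)) = Mul(91, 61) = 5551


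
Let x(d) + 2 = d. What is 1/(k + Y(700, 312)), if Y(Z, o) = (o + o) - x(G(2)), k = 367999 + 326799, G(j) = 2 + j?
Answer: 1/695420 ≈ 1.4380e-6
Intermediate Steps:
k = 694798
x(d) = -2 + d
Y(Z, o) = -2 + 2*o (Y(Z, o) = (o + o) - (-2 + (2 + 2)) = 2*o - (-2 + 4) = 2*o - 1*2 = 2*o - 2 = -2 + 2*o)
1/(k + Y(700, 312)) = 1/(694798 + (-2 + 2*312)) = 1/(694798 + (-2 + 624)) = 1/(694798 + 622) = 1/695420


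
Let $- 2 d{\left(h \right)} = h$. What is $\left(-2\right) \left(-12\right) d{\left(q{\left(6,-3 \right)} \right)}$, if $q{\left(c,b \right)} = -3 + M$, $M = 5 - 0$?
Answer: $-24$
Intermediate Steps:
$M = 5$ ($M = 5 + 0 = 5$)
$q{\left(c,b \right)} = 2$ ($q{\left(c,b \right)} = -3 + 5 = 2$)
$d{\left(h \right)} = - \frac{h}{2}$
$\left(-2\right) \left(-12\right) d{\left(q{\left(6,-3 \right)} \right)} = \left(-2\right) \left(-12\right) \left(\left(- \frac{1}{2}\right) 2\right) = 24 \left(-1\right) = -24$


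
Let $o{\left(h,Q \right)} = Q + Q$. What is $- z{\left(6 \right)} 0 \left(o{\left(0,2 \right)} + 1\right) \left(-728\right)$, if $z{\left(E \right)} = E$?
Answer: $0$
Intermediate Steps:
$o{\left(h,Q \right)} = 2 Q$
$- z{\left(6 \right)} 0 \left(o{\left(0,2 \right)} + 1\right) \left(-728\right) = \left(-1\right) 6 \cdot 0 \left(2 \cdot 2 + 1\right) \left(-728\right) = \left(-6\right) 0 \left(4 + 1\right) \left(-728\right) = 0 \cdot 5 \left(-728\right) = 0 \left(-728\right) = 0$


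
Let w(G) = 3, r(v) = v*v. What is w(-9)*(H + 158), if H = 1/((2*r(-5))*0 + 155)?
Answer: 73473/155 ≈ 474.02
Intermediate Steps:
r(v) = v²
H = 1/155 (H = 1/((2*(-5)²)*0 + 155) = 1/((2*25)*0 + 155) = 1/(50*0 + 155) = 1/(0 + 155) = 1/155 ≈ 0.0064516)
w(-9)*(H + 158) = 3*(1/155 + 158) = 3*(24491/155) = 73473/155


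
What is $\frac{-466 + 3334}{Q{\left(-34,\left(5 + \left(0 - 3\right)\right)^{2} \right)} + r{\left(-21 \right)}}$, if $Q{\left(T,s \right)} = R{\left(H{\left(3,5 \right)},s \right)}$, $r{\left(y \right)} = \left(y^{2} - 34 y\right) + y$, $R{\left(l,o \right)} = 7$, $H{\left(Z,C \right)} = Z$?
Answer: $\frac{2868}{1141} \approx 2.5136$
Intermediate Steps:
$r{\left(y \right)} = y^{2} - 33 y$
$Q{\left(T,s \right)} = 7$
$\frac{-466 + 3334}{Q{\left(-34,\left(5 + \left(0 - 3\right)\right)^{2} \right)} + r{\left(-21 \right)}} = \frac{-466 + 3334}{7 - 21 \left(-33 - 21\right)} = \frac{2868}{7 - -1134} = \frac{2868}{7 + 1134} = \frac{2868}{1141}$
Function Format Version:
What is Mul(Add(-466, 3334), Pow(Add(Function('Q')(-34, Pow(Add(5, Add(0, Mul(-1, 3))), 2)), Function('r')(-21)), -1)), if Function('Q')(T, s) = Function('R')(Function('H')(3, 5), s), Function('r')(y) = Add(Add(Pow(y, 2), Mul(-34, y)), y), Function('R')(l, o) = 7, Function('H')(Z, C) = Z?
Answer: Rational(2868, 1141) ≈ 2.5136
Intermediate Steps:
Function('r')(y) = Add(Pow(y, 2), Mul(-33, y))
Function('Q')(T, s) = 7
Mul(Add(-466, 3334), Pow(Add(Function('Q')(-34, Pow(Add(5, Add(0, Mul(-1, 3))), 2)), Function('r')(-21)), -1)) = Mul(Add(-466, 3334), Pow(Add(7, Mul(-21, Add(-33, -21))), -1)) = Mul(2868, Pow(Add(7, Mul(-21, -54)), -1)) = Mul(2868, Pow(Add(7, 1134), -1)) = Mul(2868, Pow(1141, -1)) = Mul(2868, Rational(1, 1141)) = Rational(2868, 1141)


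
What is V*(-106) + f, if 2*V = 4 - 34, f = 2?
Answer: 1592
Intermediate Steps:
V = -15 (V = (4 - 34)/2 = (1/2)*(-30) = -15)
V*(-106) + f = -15*(-106) + 2 = 1590 + 2 = 1592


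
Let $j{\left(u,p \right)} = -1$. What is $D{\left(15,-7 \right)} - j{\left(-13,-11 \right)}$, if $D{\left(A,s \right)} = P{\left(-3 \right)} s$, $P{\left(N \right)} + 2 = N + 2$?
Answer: $22$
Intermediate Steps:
$P{\left(N \right)} = N$ ($P{\left(N \right)} = -2 + \left(N + 2\right) = -2 + \left(2 + N\right) = N$)
$D{\left(A,s \right)} = - 3 s$
$D{\left(15,-7 \right)} - j{\left(-13,-11 \right)} = \left(-3\right) \left(-7\right) - -1 = 21 + 1 = 22$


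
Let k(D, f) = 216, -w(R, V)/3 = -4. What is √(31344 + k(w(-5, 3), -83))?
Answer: 2*√7890 ≈ 177.65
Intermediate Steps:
w(R, V) = 12 (w(R, V) = -3*(-4) = 12)
√(31344 + k(w(-5, 3), -83)) = √(31344 + 216) = √31560 = 2*√7890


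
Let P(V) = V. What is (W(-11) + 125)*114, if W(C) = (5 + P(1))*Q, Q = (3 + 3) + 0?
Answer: 18354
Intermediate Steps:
Q = 6 (Q = 6 + 0 = 6)
W(C) = 36 (W(C) = (5 + 1)*6 = 6*6 = 36)
(W(-11) + 125)*114 = (36 + 125)*114 = 161*114 = 18354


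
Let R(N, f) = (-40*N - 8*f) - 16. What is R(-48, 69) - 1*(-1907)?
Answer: 3259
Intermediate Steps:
R(N, f) = -16 - 40*N - 8*f
R(-48, 69) - 1*(-1907) = (-16 - 40*(-48) - 8*69) - 1*(-1907) = (-16 + 1920 - 552) + 1907 = 1352 + 1907 = 3259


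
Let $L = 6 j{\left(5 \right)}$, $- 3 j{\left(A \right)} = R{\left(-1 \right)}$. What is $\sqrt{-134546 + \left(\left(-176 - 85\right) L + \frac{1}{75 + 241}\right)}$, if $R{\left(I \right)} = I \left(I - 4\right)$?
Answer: $\frac{5 i \sqrt{131746009}}{158} \approx 363.23 i$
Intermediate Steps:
$R{\left(I \right)} = I \left(-4 + I\right)$
$j{\left(A \right)} = - \frac{5}{3}$ ($j{\left(A \right)} = - \frac{\left(-1\right) \left(-4 - 1\right)}{3} = - \frac{\left(-1\right) \left(-5\right)}{3} = \left(- \frac{1}{3}\right) 5 = - \frac{5}{3}$)
$L = -10$ ($L = 6 \left(- \frac{5}{3}\right) = -10$)
$\sqrt{-134546 + \left(\left(-176 - 85\right) L + \frac{1}{75 + 241}\right)} = \sqrt{-134546 + \left(\left(-176 - 85\right) \left(-10\right) + \frac{1}{75 + 241}\right)} = \sqrt{-134546 + \left(\left(-176 - 85\right) \left(-10\right) + \frac{1}{316}\right)} = \sqrt{-134546 + \left(\left(-261\right) \left(-10\right) + \frac{1}{316}\right)} = \sqrt{-134546 + \left(2610 + \frac{1}{316}\right)} = \sqrt{-134546 + \frac{824761}{316}} = \sqrt{- \frac{41691775}{316}} = \frac{5 i \sqrt{131746009}}{158}$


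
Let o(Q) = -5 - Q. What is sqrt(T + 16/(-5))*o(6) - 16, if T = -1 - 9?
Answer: -16 - 11*I*sqrt(330)/5 ≈ -16.0 - 39.965*I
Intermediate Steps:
T = -10
sqrt(T + 16/(-5))*o(6) - 16 = sqrt(-10 + 16/(-5))*(-5 - 1*6) - 16 = sqrt(-10 + 16*(-1/5))*(-5 - 6) - 16 = sqrt(-10 - 16/5)*(-11) - 16 = sqrt(-66/5)*(-11) - 16 = (I*sqrt(330)/5)*(-11) - 16 = -11*I*sqrt(330)/5 - 16 = -16 - 11*I*sqrt(330)/5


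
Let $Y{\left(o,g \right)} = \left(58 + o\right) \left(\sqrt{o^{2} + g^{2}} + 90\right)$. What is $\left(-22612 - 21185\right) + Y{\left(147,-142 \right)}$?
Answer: $-25347 + 205 \sqrt{41773} \approx 16552.0$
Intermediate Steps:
$Y{\left(o,g \right)} = \left(58 + o\right) \left(90 + \sqrt{g^{2} + o^{2}}\right)$ ($Y{\left(o,g \right)} = \left(58 + o\right) \left(\sqrt{g^{2} + o^{2}} + 90\right) = \left(58 + o\right) \left(90 + \sqrt{g^{2} + o^{2}}\right)$)
$\left(-22612 - 21185\right) + Y{\left(147,-142 \right)} = \left(-22612 - 21185\right) + \left(5220 + 58 \sqrt{\left(-142\right)^{2} + 147^{2}} + 90 \cdot 147 + 147 \sqrt{\left(-142\right)^{2} + 147^{2}}\right) = -43797 + \left(5220 + 58 \sqrt{20164 + 21609} + 13230 + 147 \sqrt{20164 + 21609}\right) = -43797 + \left(5220 + 58 \sqrt{41773} + 13230 + 147 \sqrt{41773}\right) = -43797 + \left(18450 + 205 \sqrt{41773}\right) = -25347 + 205 \sqrt{41773}$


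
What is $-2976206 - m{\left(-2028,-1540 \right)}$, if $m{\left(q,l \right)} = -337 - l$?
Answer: $-2977409$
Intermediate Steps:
$-2976206 - m{\left(-2028,-1540 \right)} = -2976206 - \left(-337 - -1540\right) = -2976206 - \left(-337 + 1540\right) = -2976206 - 1203 = -2977409$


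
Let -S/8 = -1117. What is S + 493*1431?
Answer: 714419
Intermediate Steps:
S = 8936 (S = -8*(-1117) = 8936)
S + 493*1431 = 8936 + 493*1431 = 8936 + 705483 = 714419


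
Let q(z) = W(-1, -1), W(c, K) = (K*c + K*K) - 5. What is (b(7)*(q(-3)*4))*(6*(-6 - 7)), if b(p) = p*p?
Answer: 45864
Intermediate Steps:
W(c, K) = -5 + K² + K*c (W(c, K) = (K*c + K²) - 5 = (K² + K*c) - 5 = -5 + K² + K*c)
b(p) = p²
q(z) = -3 (q(z) = -5 + (-1)² - 1*(-1) = -5 + 1 + 1 = -3)
(b(7)*(q(-3)*4))*(6*(-6 - 7)) = (7²*(-3*4))*(6*(-6 - 7)) = (49*(-12))*(6*(-13)) = -588*(-78) = 45864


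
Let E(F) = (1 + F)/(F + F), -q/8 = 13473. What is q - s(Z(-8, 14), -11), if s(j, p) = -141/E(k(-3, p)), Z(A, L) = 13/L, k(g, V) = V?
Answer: -537369/5 ≈ -1.0747e+5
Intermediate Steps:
q = -107784 (q = -8*13473 = -107784)
E(F) = (1 + F)/(2*F) (E(F) = (1 + F)/((2*F)) = (1 + F)*(1/(2*F)) = (1 + F)/(2*F))
s(j, p) = -282*p/(1 + p) (s(j, p) = -141*2*p/(1 + p) = -282*p/(1 + p))
q - s(Z(-8, 14), -11) = -107784 - (-282)*(-11)/(1 - 11) = -107784 - (-282)*(-11)/(-10) = -107784 - (-282)*(-11)*(-1)/10 = -107784 - 1*(-1551/5) = -107784 + 1551/5 = -537369/5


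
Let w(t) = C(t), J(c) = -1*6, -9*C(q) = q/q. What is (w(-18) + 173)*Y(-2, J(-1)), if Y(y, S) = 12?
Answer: 6224/3 ≈ 2074.7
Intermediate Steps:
C(q) = -1/9 (C(q) = -q/(9*q) = -1/9*1 = -1/9)
J(c) = -6
w(t) = -1/9
(w(-18) + 173)*Y(-2, J(-1)) = (-1/9 + 173)*12 = (1556/9)*12 = 6224/3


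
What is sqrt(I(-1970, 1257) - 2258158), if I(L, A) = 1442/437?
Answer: 18*I*sqrt(1330980077)/437 ≈ 1502.7*I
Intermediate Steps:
I(L, A) = 1442/437 (I(L, A) = 1442*(1/437) = 1442/437)
sqrt(I(-1970, 1257) - 2258158) = sqrt(1442/437 - 2258158) = sqrt(-986813604/437) = 18*I*sqrt(1330980077)/437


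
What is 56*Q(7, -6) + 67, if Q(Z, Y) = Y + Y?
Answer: -605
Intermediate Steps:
Q(Z, Y) = 2*Y
56*Q(7, -6) + 67 = 56*(2*(-6)) + 67 = 56*(-12) + 67 = -672 + 67 = -605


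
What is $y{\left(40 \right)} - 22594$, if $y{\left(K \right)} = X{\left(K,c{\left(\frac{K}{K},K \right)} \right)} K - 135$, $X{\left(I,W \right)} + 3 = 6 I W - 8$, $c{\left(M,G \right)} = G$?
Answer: $360831$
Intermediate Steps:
$X{\left(I,W \right)} = -11 + 6 I W$ ($X{\left(I,W \right)} = -3 + \left(6 I W - 8\right) = -3 + \left(-8 + 6 I W\right) = -11 + 6 I W$)
$y{\left(K \right)} = -135 + K \left(-11 + 6 K^{2}\right)$ ($y{\left(K \right)} = \left(-11 + 6 K K\right) K - 135 = \left(-11 + 6 K^{2}\right) K - 135 = K \left(-11 + 6 K^{2}\right) - 135 = -135 + K \left(-11 + 6 K^{2}\right)$)
$y{\left(40 \right)} - 22594 = \left(-135 + 40 \left(-11 + 6 \cdot 40^{2}\right)\right) - 22594 = \left(-135 + 40 \left(-11 + 6 \cdot 1600\right)\right) - 22594 = \left(-135 + 40 \left(-11 + 9600\right)\right) - 22594 = \left(-135 + 40 \cdot 9589\right) - 22594 = \left(-135 + 383560\right) - 22594 = 383425 - 22594 = 360831$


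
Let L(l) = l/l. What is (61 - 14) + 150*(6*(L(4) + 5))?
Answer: 5447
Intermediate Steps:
L(l) = 1
(61 - 14) + 150*(6*(L(4) + 5)) = (61 - 14) + 150*(6*(1 + 5)) = 47 + 150*(6*6) = 47 + 150*36 = 47 + 5400 = 5447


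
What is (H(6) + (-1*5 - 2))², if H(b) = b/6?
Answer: 36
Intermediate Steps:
H(b) = b/6 (H(b) = b*(⅙) = b/6)
(H(6) + (-1*5 - 2))² = ((⅙)*6 + (-1*5 - 2))² = (1 + (-5 - 2))² = (1 - 7)² = (-6)² = 36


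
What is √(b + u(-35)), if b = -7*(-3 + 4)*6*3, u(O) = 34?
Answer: 2*I*√23 ≈ 9.5917*I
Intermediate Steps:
b = -126 (b = -7*6*3 = -42*3 = -126)
√(b + u(-35)) = √(-126 + 34) = √(-92) = 2*I*√23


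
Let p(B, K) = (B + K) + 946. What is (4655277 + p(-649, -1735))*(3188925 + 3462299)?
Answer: 30953725648936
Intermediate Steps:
p(B, K) = 946 + B + K
(4655277 + p(-649, -1735))*(3188925 + 3462299) = (4655277 + (946 - 649 - 1735))*(3188925 + 3462299) = (4655277 - 1438)*6651224 = 4653839*6651224 = 30953725648936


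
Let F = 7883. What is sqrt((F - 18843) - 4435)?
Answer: I*sqrt(15395) ≈ 124.08*I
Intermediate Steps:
sqrt((F - 18843) - 4435) = sqrt((7883 - 18843) - 4435) = sqrt(-10960 - 4435) = sqrt(-15395) = I*sqrt(15395)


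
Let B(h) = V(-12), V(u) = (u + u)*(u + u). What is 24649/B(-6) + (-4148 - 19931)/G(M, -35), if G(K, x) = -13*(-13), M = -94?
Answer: -9703823/97344 ≈ -99.686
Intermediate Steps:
V(u) = 4*u² (V(u) = (2*u)*(2*u) = 4*u²)
B(h) = 576 (B(h) = 4*(-12)² = 4*144 = 576)
G(K, x) = 169
24649/B(-6) + (-4148 - 19931)/G(M, -35) = 24649/576 + (-4148 - 19931)/169 = 24649*(1/576) - 24079*1/169 = 24649/576 - 24079/169 = -9703823/97344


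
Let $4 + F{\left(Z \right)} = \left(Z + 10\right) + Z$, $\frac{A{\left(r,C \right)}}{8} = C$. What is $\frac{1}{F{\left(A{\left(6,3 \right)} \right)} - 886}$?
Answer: $- \frac{1}{832} \approx -0.0012019$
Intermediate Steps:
$A{\left(r,C \right)} = 8 C$
$F{\left(Z \right)} = 6 + 2 Z$ ($F{\left(Z \right)} = -4 + \left(\left(Z + 10\right) + Z\right) = -4 + \left(\left(10 + Z\right) + Z\right) = -4 + \left(10 + 2 Z\right) = 6 + 2 Z$)
$\frac{1}{F{\left(A{\left(6,3 \right)} \right)} - 886} = \frac{1}{\left(6 + 2 \cdot 8 \cdot 3\right) - 886} = \frac{1}{\left(6 + 2 \cdot 24\right) - 886} = \frac{1}{\left(6 + 48\right) - 886} = \frac{1}{54 - 886} = \frac{1}{-832} = - \frac{1}{832}$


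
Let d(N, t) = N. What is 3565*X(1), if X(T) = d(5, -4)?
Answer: 17825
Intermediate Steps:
X(T) = 5
3565*X(1) = 3565*5 = 17825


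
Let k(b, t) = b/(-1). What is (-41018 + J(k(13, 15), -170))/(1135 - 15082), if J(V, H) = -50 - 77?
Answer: 13715/4649 ≈ 2.9501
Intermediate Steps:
k(b, t) = -b (k(b, t) = b*(-1) = -b)
J(V, H) = -127
(-41018 + J(k(13, 15), -170))/(1135 - 15082) = (-41018 - 127)/(1135 - 15082) = -41145/(-13947) = -41145*(-1/13947) = 13715/4649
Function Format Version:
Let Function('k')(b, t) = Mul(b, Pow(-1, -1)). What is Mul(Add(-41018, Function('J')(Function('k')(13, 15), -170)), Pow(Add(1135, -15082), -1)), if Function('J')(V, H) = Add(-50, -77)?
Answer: Rational(13715, 4649) ≈ 2.9501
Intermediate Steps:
Function('k')(b, t) = Mul(-1, b) (Function('k')(b, t) = Mul(b, -1) = Mul(-1, b))
Function('J')(V, H) = -127
Mul(Add(-41018, Function('J')(Function('k')(13, 15), -170)), Pow(Add(1135, -15082), -1)) = Mul(Add(-41018, -127), Pow(Add(1135, -15082), -1)) = Mul(-41145, Pow(-13947, -1)) = Mul(-41145, Rational(-1, 13947)) = Rational(13715, 4649)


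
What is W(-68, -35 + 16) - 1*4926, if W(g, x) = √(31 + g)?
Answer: -4926 + I*√37 ≈ -4926.0 + 6.0828*I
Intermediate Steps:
W(-68, -35 + 16) - 1*4926 = √(31 - 68) - 1*4926 = √(-37) - 4926 = I*√37 - 4926 = -4926 + I*√37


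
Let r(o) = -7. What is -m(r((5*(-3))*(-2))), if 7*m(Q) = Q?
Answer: 1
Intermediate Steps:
m(Q) = Q/7
-m(r((5*(-3))*(-2))) = -(-7)/7 = -1*(-1) = 1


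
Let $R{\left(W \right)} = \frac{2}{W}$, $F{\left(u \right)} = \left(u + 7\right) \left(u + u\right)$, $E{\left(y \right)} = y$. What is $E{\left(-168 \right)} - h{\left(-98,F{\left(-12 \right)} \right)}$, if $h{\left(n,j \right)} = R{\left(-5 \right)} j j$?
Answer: $5592$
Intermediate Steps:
$F{\left(u \right)} = 2 u \left(7 + u\right)$ ($F{\left(u \right)} = \left(7 + u\right) 2 u = 2 u \left(7 + u\right)$)
$h{\left(n,j \right)} = - \frac{2 j^{2}}{5}$ ($h{\left(n,j \right)} = \frac{2}{-5} j j = 2 \left(- \frac{1}{5}\right) j^{2} = - \frac{2 j^{2}}{5}$)
$E{\left(-168 \right)} - h{\left(-98,F{\left(-12 \right)} \right)} = -168 - - \frac{2 \left(2 \left(-12\right) \left(7 - 12\right)\right)^{2}}{5} = -168 - - \frac{2 \left(2 \left(-12\right) \left(-5\right)\right)^{2}}{5} = -168 - - \frac{2 \cdot 120^{2}}{5} = -168 - \left(- \frac{2}{5}\right) 14400 = -168 - -5760 = -168 + 5760 = 5592$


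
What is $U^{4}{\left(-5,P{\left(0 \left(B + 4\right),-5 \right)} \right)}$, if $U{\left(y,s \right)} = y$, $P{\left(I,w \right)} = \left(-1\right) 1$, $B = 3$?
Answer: $625$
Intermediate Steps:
$P{\left(I,w \right)} = -1$
$U^{4}{\left(-5,P{\left(0 \left(B + 4\right),-5 \right)} \right)} = \left(-5\right)^{4} = 625$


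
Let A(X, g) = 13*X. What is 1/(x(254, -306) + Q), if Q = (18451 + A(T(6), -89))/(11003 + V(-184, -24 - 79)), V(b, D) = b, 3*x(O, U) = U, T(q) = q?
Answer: -10819/1085009 ≈ -0.0099714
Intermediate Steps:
x(O, U) = U/3
Q = 18529/10819 (Q = (18451 + 13*6)/(11003 - 184) = (18451 + 78)/10819 = 18529*(1/10819) = 18529/10819 ≈ 1.7126)
1/(x(254, -306) + Q) = 1/((1/3)*(-306) + 18529/10819) = 1/(-102 + 18529/10819) = 1/(-1085009/10819) = -10819/1085009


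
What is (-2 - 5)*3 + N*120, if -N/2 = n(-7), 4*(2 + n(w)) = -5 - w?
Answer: 339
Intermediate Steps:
n(w) = -13/4 - w/4 (n(w) = -2 + (-5 - w)/4 = -2 + (-5/4 - w/4) = -13/4 - w/4)
N = 3 (N = -2*(-13/4 - ¼*(-7)) = -2*(-13/4 + 7/4) = -2*(-3/2) = 3)
(-2 - 5)*3 + N*120 = (-2 - 5)*3 + 3*120 = -7*3 + 360 = -21 + 360 = 339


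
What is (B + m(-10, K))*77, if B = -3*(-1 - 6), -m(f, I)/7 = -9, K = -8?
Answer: 6468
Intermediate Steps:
m(f, I) = 63 (m(f, I) = -7*(-9) = 63)
B = 21 (B = -3*(-7) = 21)
(B + m(-10, K))*77 = (21 + 63)*77 = 84*77 = 6468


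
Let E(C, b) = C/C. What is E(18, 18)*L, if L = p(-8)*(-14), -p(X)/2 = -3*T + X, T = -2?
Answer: -56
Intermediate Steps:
E(C, b) = 1
p(X) = -12 - 2*X (p(X) = -2*(-3*(-2) + X) = -2*(6 + X) = -12 - 2*X)
L = -56 (L = (-12 - 2*(-8))*(-14) = (-12 + 16)*(-14) = 4*(-14) = -56)
E(18, 18)*L = 1*(-56) = -56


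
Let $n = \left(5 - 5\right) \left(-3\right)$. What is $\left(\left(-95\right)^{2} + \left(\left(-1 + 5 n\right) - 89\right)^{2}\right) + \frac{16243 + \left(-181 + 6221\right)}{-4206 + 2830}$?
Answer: $\frac{23541717}{1376} \approx 17109.0$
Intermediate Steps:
$n = 0$ ($n = 0 \left(-3\right) = 0$)
$\left(\left(-95\right)^{2} + \left(\left(-1 + 5 n\right) - 89\right)^{2}\right) + \frac{16243 + \left(-181 + 6221\right)}{-4206 + 2830} = \left(\left(-95\right)^{2} + \left(\left(-1 + 5 \cdot 0\right) - 89\right)^{2}\right) + \frac{16243 + \left(-181 + 6221\right)}{-4206 + 2830} = \left(9025 + \left(\left(-1 + 0\right) - 89\right)^{2}\right) + \frac{16243 + 6040}{-1376} = \left(9025 + \left(-1 - 89\right)^{2}\right) + 22283 \left(- \frac{1}{1376}\right) = \left(9025 + \left(-90\right)^{2}\right) - \frac{22283}{1376} = \left(9025 + 8100\right) - \frac{22283}{1376} = 17125 - \frac{22283}{1376} = \frac{23541717}{1376}$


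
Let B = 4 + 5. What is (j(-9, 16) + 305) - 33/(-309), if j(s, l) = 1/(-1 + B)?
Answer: 251511/824 ≈ 305.23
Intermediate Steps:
B = 9
j(s, l) = 1/8 (j(s, l) = 1/(-1 + 9) = 1/8)
(j(-9, 16) + 305) - 33/(-309) = (1/8 + 305) - 33/(-309) = 2441/8 - 33*(-1/309) = 2441/8 + 11/103 = 251511/824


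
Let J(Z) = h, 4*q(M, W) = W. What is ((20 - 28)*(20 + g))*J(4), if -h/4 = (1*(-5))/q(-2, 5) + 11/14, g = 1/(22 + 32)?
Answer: -43240/21 ≈ -2059.0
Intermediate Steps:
q(M, W) = W/4
g = 1/54 ≈ 0.018519
h = 90/7 (h = -4*((1*(-5))/(((¼)*5)) + 11/14) = -4*(-5/5/4 + 11*(1/14)) = -4*(-5*⅘ + 11/14) = -4*(-4 + 11/14) = -4*(-45/14) = 90/7 ≈ 12.857)
J(Z) = 90/7
((20 - 28)*(20 + g))*J(4) = ((20 - 28)*(20 + 1/54))*(90/7) = -8*1081/54*(90/7) = -4324/27*90/7 = -43240/21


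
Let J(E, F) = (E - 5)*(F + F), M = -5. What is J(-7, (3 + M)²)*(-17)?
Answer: 1632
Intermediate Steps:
J(E, F) = 2*F*(-5 + E) (J(E, F) = (-5 + E)*(2*F) = 2*F*(-5 + E))
J(-7, (3 + M)²)*(-17) = (2*(3 - 5)²*(-5 - 7))*(-17) = (2*(-2)²*(-12))*(-17) = (2*4*(-12))*(-17) = -96*(-17) = 1632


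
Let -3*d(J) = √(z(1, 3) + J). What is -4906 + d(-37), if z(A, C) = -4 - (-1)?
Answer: -4906 - 2*I*√10/3 ≈ -4906.0 - 2.1082*I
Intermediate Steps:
z(A, C) = -3 (z(A, C) = -4 - 1*(-1) = -4 + 1 = -3)
d(J) = -√(-3 + J)/3
-4906 + d(-37) = -4906 - √(-3 - 37)/3 = -4906 - 2*I*√10/3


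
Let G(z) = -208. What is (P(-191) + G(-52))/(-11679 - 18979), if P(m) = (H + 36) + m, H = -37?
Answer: 200/15329 ≈ 0.013047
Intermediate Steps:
P(m) = -1 + m (P(m) = (-37 + 36) + m = -1 + m)
(P(-191) + G(-52))/(-11679 - 18979) = ((-1 - 191) - 208)/(-11679 - 18979) = (-192 - 208)/(-30658) = -400*(-1/30658) = 200/15329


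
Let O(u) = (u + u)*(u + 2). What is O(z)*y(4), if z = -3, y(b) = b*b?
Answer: 96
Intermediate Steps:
y(b) = b**2
O(u) = 2*u*(2 + u) (O(u) = (2*u)*(2 + u) = 2*u*(2 + u))
O(z)*y(4) = (2*(-3)*(2 - 3))*4**2 = (2*(-3)*(-1))*16 = 6*16 = 96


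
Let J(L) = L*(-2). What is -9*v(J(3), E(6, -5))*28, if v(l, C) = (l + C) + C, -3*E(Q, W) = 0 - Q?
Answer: 504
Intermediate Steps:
J(L) = -2*L
E(Q, W) = Q/3 (E(Q, W) = -(0 - Q)/3 = -(-1)*Q/3 = Q/3)
v(l, C) = l + 2*C (v(l, C) = (C + l) + C = l + 2*C)
-9*v(J(3), E(6, -5))*28 = -9*(-2*3 + 2*((1/3)*6))*28 = -9*(-6 + 2*2)*28 = -9*(-6 + 4)*28 = -9*(-2)*28 = 18*28 = 504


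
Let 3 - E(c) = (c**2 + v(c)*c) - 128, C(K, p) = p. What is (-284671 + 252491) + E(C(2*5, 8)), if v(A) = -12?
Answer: -32017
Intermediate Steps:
E(c) = 131 - c**2 + 12*c (E(c) = 3 - ((c**2 - 12*c) - 128) = 3 - (-128 + c**2 - 12*c) = 3 + (128 - c**2 + 12*c) = 131 - c**2 + 12*c)
(-284671 + 252491) + E(C(2*5, 8)) = (-284671 + 252491) + (131 - 1*8**2 + 12*8) = -32180 + (131 - 1*64 + 96) = -32180 + (131 - 64 + 96) = -32180 + 163 = -32017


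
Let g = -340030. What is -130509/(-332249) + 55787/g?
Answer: 25841800307/112974627470 ≈ 0.22874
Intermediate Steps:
-130509/(-332249) + 55787/g = -130509/(-332249) + 55787/(-340030) = -130509*(-1/332249) + 55787*(-1/340030) = 130509/332249 - 55787/340030 = 25841800307/112974627470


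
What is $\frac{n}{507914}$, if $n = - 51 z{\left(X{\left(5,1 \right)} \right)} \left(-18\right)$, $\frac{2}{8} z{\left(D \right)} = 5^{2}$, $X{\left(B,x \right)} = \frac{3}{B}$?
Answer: $\frac{45900}{253957} \approx 0.18074$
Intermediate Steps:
$z{\left(D \right)} = 100$ ($z{\left(D \right)} = 4 \cdot 5^{2} = 4 \cdot 25 = 100$)
$n = 91800$ ($n = \left(-51\right) 100 \left(-18\right) = \left(-5100\right) \left(-18\right) = 91800$)
$\frac{n}{507914} = \frac{91800}{507914} = 91800 \cdot \frac{1}{507914} = \frac{45900}{253957}$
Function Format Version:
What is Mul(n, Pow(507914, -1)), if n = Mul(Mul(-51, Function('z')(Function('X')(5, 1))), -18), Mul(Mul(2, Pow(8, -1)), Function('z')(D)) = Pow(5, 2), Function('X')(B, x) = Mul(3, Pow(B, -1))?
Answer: Rational(45900, 253957) ≈ 0.18074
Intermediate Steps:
Function('z')(D) = 100 (Function('z')(D) = Mul(4, Pow(5, 2)) = Mul(4, 25) = 100)
n = 91800 (n = Mul(Mul(-51, 100), -18) = Mul(-5100, -18) = 91800)
Mul(n, Pow(507914, -1)) = Mul(91800, Pow(507914, -1)) = Mul(91800, Rational(1, 507914)) = Rational(45900, 253957)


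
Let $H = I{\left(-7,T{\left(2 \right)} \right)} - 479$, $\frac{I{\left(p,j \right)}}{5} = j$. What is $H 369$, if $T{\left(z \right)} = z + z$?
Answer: $-169371$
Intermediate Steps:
$T{\left(z \right)} = 2 z$
$I{\left(p,j \right)} = 5 j$
$H = -459$ ($H = 5 \cdot 2 \cdot 2 - 479 = 5 \cdot 4 - 479 = 20 - 479 = -459$)
$H 369 = \left(-459\right) 369 = -169371$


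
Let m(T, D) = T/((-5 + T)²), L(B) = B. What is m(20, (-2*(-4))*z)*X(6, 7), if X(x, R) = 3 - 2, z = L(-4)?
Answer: 4/45 ≈ 0.088889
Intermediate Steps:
z = -4
m(T, D) = T/(-5 + T)²
X(x, R) = 1
m(20, (-2*(-4))*z)*X(6, 7) = (20/(-5 + 20)²)*1 = (20/15²)*1 = (20*(1/225))*1 = (4/45)*1 = 4/45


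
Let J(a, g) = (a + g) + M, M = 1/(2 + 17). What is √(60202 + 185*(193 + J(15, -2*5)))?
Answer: √34959867/19 ≈ 311.19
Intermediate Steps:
M = 1/19 ≈ 0.052632
J(a, g) = 1/19 + a + g (J(a, g) = (a + g) + 1/19 = 1/19 + a + g)
√(60202 + 185*(193 + J(15, -2*5))) = √(60202 + 185*(193 + (1/19 + 15 - 2*5))) = √(60202 + 185*(193 + (1/19 + 15 - 10))) = √(60202 + 185*(193 + 96/19)) = √(60202 + 185*(3763/19)) = √(60202 + 696155/19) = √(1839993/19) = √34959867/19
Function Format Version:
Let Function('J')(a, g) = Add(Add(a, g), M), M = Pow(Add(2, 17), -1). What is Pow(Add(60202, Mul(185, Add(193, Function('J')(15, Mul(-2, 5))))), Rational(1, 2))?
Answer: Mul(Rational(1, 19), Pow(34959867, Rational(1, 2))) ≈ 311.19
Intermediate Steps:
M = Rational(1, 19) (M = Pow(19, -1) = Rational(1, 19) ≈ 0.052632)
Function('J')(a, g) = Add(Rational(1, 19), a, g) (Function('J')(a, g) = Add(Add(a, g), Rational(1, 19)) = Add(Rational(1, 19), a, g))
Pow(Add(60202, Mul(185, Add(193, Function('J')(15, Mul(-2, 5))))), Rational(1, 2)) = Pow(Add(60202, Mul(185, Add(193, Add(Rational(1, 19), 15, Mul(-2, 5))))), Rational(1, 2)) = Pow(Add(60202, Mul(185, Add(193, Add(Rational(1, 19), 15, -10)))), Rational(1, 2)) = Pow(Add(60202, Mul(185, Add(193, Rational(96, 19)))), Rational(1, 2)) = Pow(Add(60202, Mul(185, Rational(3763, 19))), Rational(1, 2)) = Pow(Add(60202, Rational(696155, 19)), Rational(1, 2)) = Pow(Rational(1839993, 19), Rational(1, 2)) = Mul(Rational(1, 19), Pow(34959867, Rational(1, 2)))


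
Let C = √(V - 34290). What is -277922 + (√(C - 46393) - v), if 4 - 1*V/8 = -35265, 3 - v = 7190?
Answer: -270735 + I*√(46393 - √247862) ≈ -2.7074e+5 + 214.23*I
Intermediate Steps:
v = -7187 (v = 3 - 1*7190 = 3 - 7190 = -7187)
V = 282152 (V = 32 - 8*(-35265) = 32 + 282120 = 282152)
C = √247862 (C = √(282152 - 34290) = √247862 ≈ 497.86)
-277922 + (√(C - 46393) - v) = -277922 + (√(√247862 - 46393) - 1*(-7187)) = -277922 + (√(-46393 + √247862) + 7187) = -277922 + (7187 + √(-46393 + √247862)) = -270735 + √(-46393 + √247862)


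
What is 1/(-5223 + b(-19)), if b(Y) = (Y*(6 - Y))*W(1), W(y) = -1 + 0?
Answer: -1/4748 ≈ -0.00021061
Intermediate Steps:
W(y) = -1
b(Y) = -Y*(6 - Y) (b(Y) = (Y*(6 - Y))*(-1) = -Y*(6 - Y))
1/(-5223 + b(-19)) = 1/(-5223 - 19*(-6 - 19)) = 1/(-5223 - 19*(-25)) = 1/(-5223 + 475) = 1/(-4748) = -1/4748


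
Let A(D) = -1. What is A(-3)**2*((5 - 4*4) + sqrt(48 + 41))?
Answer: -11 + sqrt(89) ≈ -1.5660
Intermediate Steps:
A(-3)**2*((5 - 4*4) + sqrt(48 + 41)) = (-1)**2*((5 - 4*4) + sqrt(48 + 41)) = 1*((5 - 16) + sqrt(89)) = 1*(-11 + sqrt(89)) = -11 + sqrt(89)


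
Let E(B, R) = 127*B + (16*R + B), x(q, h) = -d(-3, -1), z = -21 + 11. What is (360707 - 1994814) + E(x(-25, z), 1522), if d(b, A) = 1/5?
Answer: -8048903/5 ≈ -1.6098e+6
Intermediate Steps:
d(b, A) = ⅕
z = -10
x(q, h) = -⅕ (x(q, h) = -1*⅕ = -⅕)
E(B, R) = 16*R + 128*B (E(B, R) = 127*B + (B + 16*R) = 16*R + 128*B)
(360707 - 1994814) + E(x(-25, z), 1522) = (360707 - 1994814) + (16*1522 + 128*(-⅕)) = -1634107 + (24352 - 128/5) = -1634107 + 121632/5 = -8048903/5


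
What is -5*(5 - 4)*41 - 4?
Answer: -209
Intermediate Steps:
-5*(5 - 4)*41 - 4 = -5*1*41 - 4 = -5*41 - 4 = -205 - 4 = -209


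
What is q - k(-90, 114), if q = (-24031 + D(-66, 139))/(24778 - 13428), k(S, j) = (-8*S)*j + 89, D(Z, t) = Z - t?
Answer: -466321193/5675 ≈ -82171.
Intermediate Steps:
k(S, j) = 89 - 8*S*j (k(S, j) = -8*S*j + 89 = 89 - 8*S*j)
q = -12118/5675 (q = (-24031 + (-66 - 1*139))/(24778 - 13428) = (-24031 + (-66 - 139))/11350 = (-24031 - 205)*(1/11350) = -24236*1/11350 = -12118/5675 ≈ -2.1353)
q - k(-90, 114) = -12118/5675 - (89 - 8*(-90)*114) = -12118/5675 - (89 + 82080) = -12118/5675 - 1*82169 = -12118/5675 - 82169 = -466321193/5675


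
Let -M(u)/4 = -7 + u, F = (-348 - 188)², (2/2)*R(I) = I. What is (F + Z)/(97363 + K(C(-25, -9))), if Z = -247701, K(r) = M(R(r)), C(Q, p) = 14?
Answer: 7919/19467 ≈ 0.40679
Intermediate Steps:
R(I) = I
F = 287296 (F = (-536)² = 287296)
M(u) = 28 - 4*u (M(u) = -4*(-7 + u) = 28 - 4*u)
K(r) = 28 - 4*r
(F + Z)/(97363 + K(C(-25, -9))) = (287296 - 247701)/(97363 + (28 - 4*14)) = 39595/(97363 + (28 - 56)) = 39595/(97363 - 28) = 39595/97335 = 39595*(1/97335) = 7919/19467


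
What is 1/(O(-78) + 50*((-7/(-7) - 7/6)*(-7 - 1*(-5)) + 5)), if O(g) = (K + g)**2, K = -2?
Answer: 3/20000 ≈ 0.00015000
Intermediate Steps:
O(g) = (-2 + g)**2
1/(O(-78) + 50*((-7/(-7) - 7/6)*(-7 - 1*(-5)) + 5)) = 1/((-2 - 78)**2 + 50*((-7/(-7) - 7/6)*(-7 - 1*(-5)) + 5)) = 1/((-80)**2 + 50*((-7*(-1/7) - 7*1/6)*(-7 + 5) + 5)) = 1/(6400 + 50*((1 - 7/6)*(-2) + 5)) = 1/(6400 + 50*(-1/6*(-2) + 5)) = 1/(6400 + 50*(1/3 + 5)) = 1/(6400 + 50*(16/3)) = 1/(6400 + 800/3) = 1/(20000/3) = 3/20000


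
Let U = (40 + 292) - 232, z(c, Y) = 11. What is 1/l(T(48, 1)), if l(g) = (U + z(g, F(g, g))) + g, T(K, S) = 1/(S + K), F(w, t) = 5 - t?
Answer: 49/5440 ≈ 0.0090073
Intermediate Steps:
U = 100 (U = 332 - 232 = 100)
T(K, S) = 1/(K + S)
l(g) = 111 + g (l(g) = (100 + 11) + g = 111 + g)
1/l(T(48, 1)) = 1/(111 + 1/(48 + 1)) = 1/(111 + 1/49) = 1/(5440/49) = 49/5440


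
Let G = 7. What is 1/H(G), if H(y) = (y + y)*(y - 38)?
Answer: -1/434 ≈ -0.0023041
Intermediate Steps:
H(y) = 2*y*(-38 + y) (H(y) = (2*y)*(-38 + y) = 2*y*(-38 + y))
1/H(G) = 1/(2*7*(-38 + 7)) = 1/(2*7*(-31)) = 1/(-434) = -1/434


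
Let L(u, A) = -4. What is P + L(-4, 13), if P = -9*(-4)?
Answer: 32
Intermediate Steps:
P = 36
P + L(-4, 13) = 36 - 4 = 32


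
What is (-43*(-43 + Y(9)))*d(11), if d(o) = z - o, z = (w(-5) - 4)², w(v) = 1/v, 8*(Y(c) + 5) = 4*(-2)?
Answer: 349762/25 ≈ 13990.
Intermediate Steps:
Y(c) = -6 (Y(c) = -5 + (4*(-2))/8 = -5 + (⅛)*(-8) = -5 - 1 = -6)
z = 441/25 (z = (1/(-5) - 4)² = (-⅕ - 4)² = (-21/5)² = 441/25 ≈ 17.640)
d(o) = 441/25 - o
(-43*(-43 + Y(9)))*d(11) = (-43*(-43 - 6))*(441/25 - 1*11) = (-43*(-49))*(441/25 - 11) = 2107*(166/25) = 349762/25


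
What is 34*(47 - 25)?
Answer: 748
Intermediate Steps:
34*(47 - 25) = 34*22 = 748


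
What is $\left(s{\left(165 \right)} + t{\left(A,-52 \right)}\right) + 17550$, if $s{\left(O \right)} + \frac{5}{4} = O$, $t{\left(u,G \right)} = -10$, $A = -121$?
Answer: $\frac{70815}{4} \approx 17704.0$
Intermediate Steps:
$s{\left(O \right)} = - \frac{5}{4} + O$
$\left(s{\left(165 \right)} + t{\left(A,-52 \right)}\right) + 17550 = \left(\left(- \frac{5}{4} + 165\right) - 10\right) + 17550 = \left(\frac{655}{4} - 10\right) + 17550 = \frac{615}{4} + 17550 = \frac{70815}{4}$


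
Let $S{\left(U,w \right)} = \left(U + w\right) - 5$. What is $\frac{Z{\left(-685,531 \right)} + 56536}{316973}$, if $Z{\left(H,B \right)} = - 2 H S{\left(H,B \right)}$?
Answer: $- \frac{161294}{316973} \approx -0.50886$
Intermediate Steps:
$S{\left(U,w \right)} = -5 + U + w$
$Z{\left(H,B \right)} = - 2 H \left(-5 + B + H\right)$ ($Z{\left(H,B \right)} = - 2 H \left(-5 + H + B\right) = - 2 H \left(-5 + B + H\right)$)
$\frac{Z{\left(-685,531 \right)} + 56536}{316973} = \frac{2 \left(-685\right) \left(5 - 531 - -685\right) + 56536}{316973} = \left(2 \left(-685\right) \left(5 - 531 + 685\right) + 56536\right) \frac{1}{316973} = \left(2 \left(-685\right) 159 + 56536\right) \frac{1}{316973} = \left(-217830 + 56536\right) \frac{1}{316973} = \left(-161294\right) \frac{1}{316973} = - \frac{161294}{316973}$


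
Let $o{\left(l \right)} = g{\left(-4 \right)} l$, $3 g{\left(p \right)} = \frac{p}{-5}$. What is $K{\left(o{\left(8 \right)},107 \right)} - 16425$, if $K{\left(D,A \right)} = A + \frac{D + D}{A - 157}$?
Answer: $- \frac{6119282}{375} \approx -16318.0$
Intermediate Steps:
$g{\left(p \right)} = - \frac{p}{15}$ ($g{\left(p \right)} = \frac{p \frac{1}{-5}}{3} = \frac{p \left(- \frac{1}{5}\right)}{3} = \frac{\left(- \frac{1}{5}\right) p}{3} = - \frac{p}{15}$)
$o{\left(l \right)} = \frac{4 l}{15}$ ($o{\left(l \right)} = \left(- \frac{1}{15}\right) \left(-4\right) l = \frac{4 l}{15}$)
$K{\left(D,A \right)} = A + \frac{2 D}{-157 + A}$
$K{\left(o{\left(8 \right)},107 \right)} - 16425 = \frac{107^{2} - 16799 + 2 \cdot \frac{4}{15} \cdot 8}{-157 + 107} - 16425 = \frac{11449 - 16799 + 2 \cdot \frac{32}{15}}{-50} - 16425 = - \frac{11449 - 16799 + \frac{64}{15}}{50} - 16425 = \left(- \frac{1}{50}\right) \left(- \frac{80186}{15}\right) - 16425 = \frac{40093}{375} - 16425 = - \frac{6119282}{375}$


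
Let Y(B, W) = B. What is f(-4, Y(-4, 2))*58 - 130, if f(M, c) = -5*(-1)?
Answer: 160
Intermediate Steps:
f(M, c) = 5
f(-4, Y(-4, 2))*58 - 130 = 5*58 - 130 = 290 - 130 = 160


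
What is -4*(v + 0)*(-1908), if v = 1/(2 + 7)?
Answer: 848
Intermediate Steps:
v = ⅑ (v = 1/9 = ⅑ ≈ 0.11111)
-4*(v + 0)*(-1908) = -4*(⅑ + 0)*(-1908) = -4*⅑*(-1908) = -4/9*(-1908) = 848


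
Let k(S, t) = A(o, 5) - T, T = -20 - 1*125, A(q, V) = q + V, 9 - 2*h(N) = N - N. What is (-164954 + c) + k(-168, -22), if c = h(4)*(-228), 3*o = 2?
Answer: -497488/3 ≈ -1.6583e+5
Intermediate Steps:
o = ⅔ (o = (⅓)*2 = ⅔ ≈ 0.66667)
h(N) = 9/2 (h(N) = 9/2 - (N - N)/2 = 9/2 - ½*0 = 9/2 + 0 = 9/2)
A(q, V) = V + q
T = -145 (T = -20 - 125 = -145)
c = -1026 (c = (9/2)*(-228) = -1026)
k(S, t) = 452/3 (k(S, t) = (5 + ⅔) - 1*(-145) = 17/3 + 145 = 452/3)
(-164954 + c) + k(-168, -22) = (-164954 - 1026) + 452/3 = -165980 + 452/3 = -497488/3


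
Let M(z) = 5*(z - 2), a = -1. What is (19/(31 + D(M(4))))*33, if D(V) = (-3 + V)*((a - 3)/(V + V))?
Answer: 3135/148 ≈ 21.182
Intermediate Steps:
M(z) = -10 + 5*z (M(z) = 5*(-2 + z) = -10 + 5*z)
D(V) = -2*(-3 + V)/V (D(V) = (-3 + V)*((-1 - 3)/(V + V)) = (-3 + V)*(-4*1/(2*V)) = (-3 + V)*(-2/V) = -2*(-3 + V)/V)
(19/(31 + D(M(4))))*33 = (19/(31 + (-2 + 6/(-10 + 5*4))))*33 = (19/(31 + (-2 + 6/(-10 + 20))))*33 = (19/(31 + (-2 + 6/10)))*33 = (19/(31 + (-2 + 6*(1/10))))*33 = (19/(31 + (-2 + 3/5)))*33 = (19/(31 - 7/5))*33 = (19/(148/5))*33 = (19*(5/148))*33 = (95/148)*33 = 3135/148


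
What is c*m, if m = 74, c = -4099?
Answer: -303326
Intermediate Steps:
c*m = -4099*74 = -303326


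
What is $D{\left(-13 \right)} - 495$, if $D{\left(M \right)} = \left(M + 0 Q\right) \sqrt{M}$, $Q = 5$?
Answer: $-495 - 13 i \sqrt{13} \approx -495.0 - 46.872 i$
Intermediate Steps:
$D{\left(M \right)} = M^{\frac{3}{2}}$ ($D{\left(M \right)} = \left(M + 0 \cdot 5\right) \sqrt{M} = \left(M + 0\right) \sqrt{M} = M \sqrt{M} = M^{\frac{3}{2}}$)
$D{\left(-13 \right)} - 495 = \left(-13\right)^{\frac{3}{2}} - 495 = - 13 i \sqrt{13} - 495 = -495 - 13 i \sqrt{13}$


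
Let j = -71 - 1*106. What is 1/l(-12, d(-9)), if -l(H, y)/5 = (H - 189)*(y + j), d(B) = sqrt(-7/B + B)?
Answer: -531/94481725 - I*sqrt(74)/94481725 ≈ -5.6201e-6 - 9.1047e-8*I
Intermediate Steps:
d(B) = sqrt(B - 7/B)
j = -177 (j = -71 - 106 = -177)
l(H, y) = -5*(-189 + H)*(-177 + y) (l(H, y) = -5*(H - 189)*(y - 177) = -5*(-189 + H)*(-177 + y))
1/l(-12, d(-9)) = 1/(-167265 + 885*(-12) + 945*sqrt(-9 - 7/(-9)) - 5*(-12)*sqrt(-9 - 7/(-9))) = 1/(-167265 - 10620 + 945*sqrt(-9 - 7*(-1/9)) - 5*(-12)*sqrt(-9 - 7*(-1/9))) = 1/(-167265 - 10620 + 945*sqrt(-9 + 7/9) - 5*(-12)*sqrt(-9 + 7/9)) = 1/(-167265 - 10620 + 945*sqrt(-74/9) - 5*(-12)*sqrt(-74/9)) = 1/(-167265 - 10620 + 945*(I*sqrt(74)/3) - 5*(-12)*I*sqrt(74)/3) = 1/(-167265 - 10620 + 315*I*sqrt(74) + 20*I*sqrt(74)) = 1/(-177885 + 335*I*sqrt(74))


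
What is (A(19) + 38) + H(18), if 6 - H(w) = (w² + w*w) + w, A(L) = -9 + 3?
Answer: -628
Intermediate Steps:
A(L) = -6
H(w) = 6 - w - 2*w² (H(w) = 6 - ((w² + w*w) + w) = 6 - ((w² + w²) + w) = 6 - (2*w² + w) = 6 - (w + 2*w²) = 6 + (-w - 2*w²) = 6 - w - 2*w²)
(A(19) + 38) + H(18) = (-6 + 38) + (6 - 1*18 - 2*18²) = 32 + (6 - 18 - 2*324) = 32 + (6 - 18 - 648) = 32 - 660 = -628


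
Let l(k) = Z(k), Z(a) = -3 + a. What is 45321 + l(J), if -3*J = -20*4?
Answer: 136034/3 ≈ 45345.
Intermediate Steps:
J = 80/3 (J = -(-20)*4/3 = -1/3*(-80) = 80/3 ≈ 26.667)
l(k) = -3 + k
45321 + l(J) = 45321 + (-3 + 80/3) = 45321 + 71/3 = 136034/3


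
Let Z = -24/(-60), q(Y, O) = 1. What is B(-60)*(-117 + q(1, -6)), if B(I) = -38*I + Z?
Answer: -1322632/5 ≈ -2.6453e+5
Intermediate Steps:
Z = ⅖ (Z = -24*(-1/60) = ⅖ ≈ 0.40000)
B(I) = ⅖ - 38*I (B(I) = -38*I + ⅖ = ⅖ - 38*I)
B(-60)*(-117 + q(1, -6)) = (⅖ - 38*(-60))*(-117 + 1) = (⅖ + 2280)*(-116) = (11402/5)*(-116) = -1322632/5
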